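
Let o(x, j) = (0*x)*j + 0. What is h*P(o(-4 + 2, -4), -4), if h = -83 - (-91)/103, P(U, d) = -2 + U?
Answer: 16916/103 ≈ 164.23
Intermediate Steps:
o(x, j) = 0 (o(x, j) = 0*j + 0 = 0 + 0 = 0)
h = -8458/103 (h = -83 - (-91)/103 = -83 - 1*(-91/103) = -83 + 91/103 = -8458/103 ≈ -82.116)
h*P(o(-4 + 2, -4), -4) = -8458*(-2 + 0)/103 = -8458/103*(-2) = 16916/103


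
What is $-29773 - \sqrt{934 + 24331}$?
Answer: $-29773 - \sqrt{25265} \approx -29932.0$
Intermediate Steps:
$-29773 - \sqrt{934 + 24331} = -29773 - \sqrt{25265}$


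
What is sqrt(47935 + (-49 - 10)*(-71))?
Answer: 2*sqrt(13031) ≈ 228.31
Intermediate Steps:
sqrt(47935 + (-49 - 10)*(-71)) = sqrt(47935 - 59*(-71)) = sqrt(47935 + 4189) = sqrt(52124) = 2*sqrt(13031)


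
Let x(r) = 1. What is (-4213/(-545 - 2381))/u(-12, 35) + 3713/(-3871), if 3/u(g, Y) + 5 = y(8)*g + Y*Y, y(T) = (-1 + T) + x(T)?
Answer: 1504043/2793 ≈ 538.50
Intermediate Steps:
y(T) = T (y(T) = (-1 + T) + 1 = T)
u(g, Y) = 3/(-5 + Y² + 8*g) (u(g, Y) = 3/(-5 + (8*g + Y*Y)) = 3/(-5 + (8*g + Y²)) = 3/(-5 + (Y² + 8*g)) = 3/(-5 + Y² + 8*g))
(-4213/(-545 - 2381))/u(-12, 35) + 3713/(-3871) = (-4213/(-545 - 2381))/((3/(-5 + 35² + 8*(-12)))) + 3713/(-3871) = (-4213/(-2926))/((3/(-5 + 1225 - 96))) + 3713*(-1/3871) = (-4213*(-1/2926))/((3/1124)) - 47/49 = 383/(266*((3*(1/1124)))) - 47/49 = 383/(266*(3/1124)) - 47/49 = (383/266)*(1124/3) - 47/49 = 215246/399 - 47/49 = 1504043/2793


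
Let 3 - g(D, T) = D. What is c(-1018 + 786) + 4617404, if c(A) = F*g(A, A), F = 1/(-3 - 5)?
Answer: 36938997/8 ≈ 4.6174e+6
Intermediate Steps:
g(D, T) = 3 - D
F = -⅛ (F = 1/(-8) = -⅛ ≈ -0.12500)
c(A) = -3/8 + A/8 (c(A) = -(3 - A)/8 = -3/8 + A/8)
c(-1018 + 786) + 4617404 = (-3/8 + (-1018 + 786)/8) + 4617404 = (-3/8 + (⅛)*(-232)) + 4617404 = (-3/8 - 29) + 4617404 = -235/8 + 4617404 = 36938997/8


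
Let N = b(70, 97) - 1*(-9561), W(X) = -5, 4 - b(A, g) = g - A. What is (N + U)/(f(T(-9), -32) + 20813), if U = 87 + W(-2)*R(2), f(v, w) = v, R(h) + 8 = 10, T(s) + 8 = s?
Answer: 3205/6932 ≈ 0.46235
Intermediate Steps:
b(A, g) = 4 + A - g (b(A, g) = 4 - (g - A) = 4 + (A - g) = 4 + A - g)
T(s) = -8 + s
R(h) = 2 (R(h) = -8 + 10 = 2)
U = 77 (U = 87 - 5*2 = 87 - 10 = 77)
N = 9538 (N = (4 + 70 - 1*97) - 1*(-9561) = (4 + 70 - 97) + 9561 = -23 + 9561 = 9538)
(N + U)/(f(T(-9), -32) + 20813) = (9538 + 77)/((-8 - 9) + 20813) = 9615/(-17 + 20813) = 9615/20796 = 9615*(1/20796) = 3205/6932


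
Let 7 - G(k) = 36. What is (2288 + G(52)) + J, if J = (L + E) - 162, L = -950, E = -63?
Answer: 1084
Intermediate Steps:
G(k) = -29 (G(k) = 7 - 1*36 = 7 - 36 = -29)
J = -1175 (J = (-950 - 63) - 162 = -1013 - 162 = -1175)
(2288 + G(52)) + J = (2288 - 29) - 1175 = 2259 - 1175 = 1084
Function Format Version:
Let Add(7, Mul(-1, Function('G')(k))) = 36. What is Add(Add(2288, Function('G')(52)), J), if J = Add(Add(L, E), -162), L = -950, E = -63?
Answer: 1084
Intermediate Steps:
Function('G')(k) = -29 (Function('G')(k) = Add(7, Mul(-1, 36)) = Add(7, -36) = -29)
J = -1175 (J = Add(Add(-950, -63), -162) = Add(-1013, -162) = -1175)
Add(Add(2288, Function('G')(52)), J) = Add(Add(2288, -29), -1175) = Add(2259, -1175) = 1084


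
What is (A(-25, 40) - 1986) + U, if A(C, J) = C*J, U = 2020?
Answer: -966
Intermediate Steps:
(A(-25, 40) - 1986) + U = (-25*40 - 1986) + 2020 = (-1000 - 1986) + 2020 = -2986 + 2020 = -966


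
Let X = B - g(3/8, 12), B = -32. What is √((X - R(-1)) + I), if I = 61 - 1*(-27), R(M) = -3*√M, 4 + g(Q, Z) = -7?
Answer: √(67 + 3*I) ≈ 8.1874 + 0.1832*I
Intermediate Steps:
g(Q, Z) = -11 (g(Q, Z) = -4 - 7 = -11)
I = 88 (I = 61 + 27 = 88)
X = -21 (X = -32 - 1*(-11) = -32 + 11 = -21)
√((X - R(-1)) + I) = √((-21 - (-3)*√(-1)) + 88) = √((-21 - (-3)*I) + 88) = √((-21 + 3*I) + 88) = √(67 + 3*I)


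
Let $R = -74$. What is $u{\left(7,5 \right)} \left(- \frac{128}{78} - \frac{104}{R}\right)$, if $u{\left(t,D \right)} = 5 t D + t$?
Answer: $- \frac{4760}{111} \approx -42.883$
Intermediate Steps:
$u{\left(t,D \right)} = t + 5 D t$ ($u{\left(t,D \right)} = 5 D t + t = t + 5 D t$)
$u{\left(7,5 \right)} \left(- \frac{128}{78} - \frac{104}{R}\right) = 7 \left(1 + 5 \cdot 5\right) \left(- \frac{128}{78} - \frac{104}{-74}\right) = 7 \left(1 + 25\right) \left(\left(-128\right) \frac{1}{78} - - \frac{52}{37}\right) = 7 \cdot 26 \left(- \frac{64}{39} + \frac{52}{37}\right) = 182 \left(- \frac{340}{1443}\right) = - \frac{4760}{111}$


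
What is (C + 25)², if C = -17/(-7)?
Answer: 36864/49 ≈ 752.33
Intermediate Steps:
C = 17/7 (C = -17*(-⅐) = 17/7 ≈ 2.4286)
(C + 25)² = (17/7 + 25)² = (192/7)² = 36864/49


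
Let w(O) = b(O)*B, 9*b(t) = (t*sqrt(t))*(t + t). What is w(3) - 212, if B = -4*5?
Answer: -212 - 40*sqrt(3) ≈ -281.28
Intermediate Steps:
B = -20
b(t) = 2*t**(5/2)/9 (b(t) = ((t*sqrt(t))*(t + t))/9 = (t**(3/2)*(2*t))/9 = (2*t**(5/2))/9 = 2*t**(5/2)/9)
w(O) = -40*O**(5/2)/9 (w(O) = (2*O**(5/2)/9)*(-20) = -40*O**(5/2)/9)
w(3) - 212 = -40*sqrt(3) - 212 = -212 - 40*sqrt(3)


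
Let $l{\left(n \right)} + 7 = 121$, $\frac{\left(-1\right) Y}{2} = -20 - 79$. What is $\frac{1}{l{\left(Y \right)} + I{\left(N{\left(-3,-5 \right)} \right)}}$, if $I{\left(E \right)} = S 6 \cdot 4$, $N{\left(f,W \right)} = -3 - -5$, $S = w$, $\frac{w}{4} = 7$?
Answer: $\frac{1}{786} \approx 0.0012723$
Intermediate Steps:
$w = 28$ ($w = 4 \cdot 7 = 28$)
$S = 28$
$Y = 198$ ($Y = - 2 \left(-20 - 79\right) = \left(-2\right) \left(-99\right) = 198$)
$l{\left(n \right)} = 114$ ($l{\left(n \right)} = -7 + 121 = 114$)
$N{\left(f,W \right)} = 2$ ($N{\left(f,W \right)} = -3 + 5 = 2$)
$I{\left(E \right)} = 672$ ($I{\left(E \right)} = 28 \cdot 6 \cdot 4 = 168 \cdot 4 = 672$)
$\frac{1}{l{\left(Y \right)} + I{\left(N{\left(-3,-5 \right)} \right)}} = \frac{1}{114 + 672} = \frac{1}{786}$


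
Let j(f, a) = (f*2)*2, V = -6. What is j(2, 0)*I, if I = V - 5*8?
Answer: -368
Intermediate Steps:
j(f, a) = 4*f (j(f, a) = (2*f)*2 = 4*f)
I = -46 (I = -6 - 5*8 = -6 - 40 = -46)
j(2, 0)*I = (4*2)*(-46) = 8*(-46) = -368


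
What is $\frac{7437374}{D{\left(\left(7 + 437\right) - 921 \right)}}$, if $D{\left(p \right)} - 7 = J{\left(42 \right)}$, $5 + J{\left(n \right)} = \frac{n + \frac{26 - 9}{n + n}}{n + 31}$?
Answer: $\frac{45605977368}{15809} \approx 2.8848 \cdot 10^{6}$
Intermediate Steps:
$J{\left(n \right)} = -5 + \frac{n + \frac{17}{2 n}}{31 + n}$ ($J{\left(n \right)} = -5 + \frac{n + \frac{26 - 9}{n + n}}{n + 31} = -5 + \frac{n + \frac{17}{2 n}}{31 + n}$)
$D{\left(p \right)} = \frac{15809}{6132}$ ($D{\left(p \right)} = 7 + \frac{17 - 13020 - 8 \cdot 42^{2}}{2 \cdot 42 \left(31 + 42\right)} = 7 + \frac{1}{2} \cdot \frac{1}{42} \cdot \frac{1}{73} \left(17 - 13020 - 14112\right) = 7 + \frac{1}{2} \cdot \frac{1}{42} \cdot \frac{1}{73} \left(-27115\right) = 7 - \frac{27115}{6132} = \frac{15809}{6132}$)
$\frac{7437374}{D{\left(\left(7 + 437\right) - 921 \right)}} = \frac{7437374}{\frac{15809}{6132}} = 7437374 \cdot \frac{6132}{15809} = \frac{45605977368}{15809}$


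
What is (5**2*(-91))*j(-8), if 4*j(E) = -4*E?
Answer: -18200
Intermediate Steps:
j(E) = -E (j(E) = (-4*E)/4 = -E)
(5**2*(-91))*j(-8) = (5**2*(-91))*(-1*(-8)) = (25*(-91))*8 = -2275*8 = -18200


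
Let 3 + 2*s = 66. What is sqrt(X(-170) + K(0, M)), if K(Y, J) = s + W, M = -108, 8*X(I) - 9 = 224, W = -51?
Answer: sqrt(154)/4 ≈ 3.1024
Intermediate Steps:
X(I) = 233/8 (X(I) = 9/8 + (1/8)*224 = 9/8 + 28 = 233/8)
s = 63/2 (s = -3/2 + (1/2)*66 = -3/2 + 33 = 63/2 ≈ 31.500)
K(Y, J) = -39/2 (K(Y, J) = 63/2 - 51 = -39/2)
sqrt(X(-170) + K(0, M)) = sqrt(233/8 - 39/2) = sqrt(77/8) = sqrt(154)/4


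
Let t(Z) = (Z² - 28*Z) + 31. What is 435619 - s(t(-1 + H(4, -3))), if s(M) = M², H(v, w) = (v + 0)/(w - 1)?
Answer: 427338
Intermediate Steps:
H(v, w) = v/(-1 + w)
t(Z) = 31 + Z² - 28*Z
435619 - s(t(-1 + H(4, -3))) = 435619 - (31 + (-1 + 4/(-1 - 3))² - 28*(-1 + 4/(-1 - 3)))² = 435619 - (31 + (-1 + 4/(-4))² - 28*(-1 + 4/(-4)))² = 435619 - (31 + (-1 + 4*(-¼))² - 28*(-1 + 4*(-¼)))² = 435619 - (31 + (-1 - 1)² - 28*(-1 - 1))² = 435619 - (31 + (-2)² - 28*(-2))² = 435619 - (31 + 4 + 56)² = 435619 - 1*91² = 435619 - 1*8281 = 435619 - 8281 = 427338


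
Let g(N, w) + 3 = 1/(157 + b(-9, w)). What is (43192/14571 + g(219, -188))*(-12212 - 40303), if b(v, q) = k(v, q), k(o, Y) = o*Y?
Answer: 5536002930/2993531 ≈ 1849.3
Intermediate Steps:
k(o, Y) = Y*o
b(v, q) = q*v
g(N, w) = -3 + 1/(157 - 9*w) (g(N, w) = -3 + 1/(157 + w*(-9)) = -3 + 1/(157 - 9*w))
(43192/14571 + g(219, -188))*(-12212 - 40303) = (43192/14571 + (-470 + 27*(-188))/(157 - 9*(-188)))*(-12212 - 40303) = (43192*(1/14571) + (-470 - 5076)/(157 + 1692))*(-52515) = (43192/14571 - 5546/1849)*(-52515) = -948758/26941779*(-52515) = 5536002930/2993531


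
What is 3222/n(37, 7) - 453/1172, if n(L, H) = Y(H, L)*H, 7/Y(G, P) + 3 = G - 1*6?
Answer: -7574565/57428 ≈ -131.90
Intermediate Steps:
Y(G, P) = 7/(-9 + G) (Y(G, P) = 7/(-3 + (G - 1*6)) = 7/(-3 + (G - 6)) = 7/(-3 + (-6 + G)) = 7/(-9 + G))
n(L, H) = 7*H/(-9 + H) (n(L, H) = (7/(-9 + H))*H = 7*H/(-9 + H))
3222/n(37, 7) - 453/1172 = 3222/((7*7/(-9 + 7))) - 453/1172 = 3222/((7*7/(-2))) - 453*1/1172 = 3222/((7*7*(-1/2))) - 453/1172 = 3222/(-49/2) - 453/1172 = 3222*(-2/49) - 453/1172 = -6444/49 - 453/1172 = -7574565/57428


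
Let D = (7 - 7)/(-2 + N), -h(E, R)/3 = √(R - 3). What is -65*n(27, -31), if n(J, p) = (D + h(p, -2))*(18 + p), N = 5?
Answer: -2535*I*√5 ≈ -5668.4*I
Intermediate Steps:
h(E, R) = -3*√(-3 + R) (h(E, R) = -3*√(R - 3) = -3*√(-3 + R))
D = 0 (D = (7 - 7)/(-2 + 5) = 0/3 = 0*(⅓) = 0)
n(J, p) = -3*I*√5*(18 + p) (n(J, p) = (0 - 3*√(-3 - 2))*(18 + p) = (0 - 3*I*√5)*(18 + p) = (-3*I*√5)*(18 + p) = -3*I*√5*(18 + p))
-65*n(27, -31) = -195*I*√5*(-18 - 1*(-31)) = -195*I*√5*(-18 + 31) = -195*I*√5*13 = -2535*I*√5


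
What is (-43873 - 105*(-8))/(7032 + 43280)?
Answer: -43033/50312 ≈ -0.85532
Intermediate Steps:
(-43873 - 105*(-8))/(7032 + 43280) = (-43873 + 840)/50312 = -43033*1/50312 = -43033/50312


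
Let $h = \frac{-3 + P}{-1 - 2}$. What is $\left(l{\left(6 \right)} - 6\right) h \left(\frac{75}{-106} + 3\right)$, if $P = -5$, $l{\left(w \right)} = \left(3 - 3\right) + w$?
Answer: $0$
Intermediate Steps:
$l{\left(w \right)} = w$ ($l{\left(w \right)} = 0 + w = w$)
$h = \frac{8}{3}$ ($h = \frac{-3 - 5}{-1 - 2} = - \frac{8}{-3} = \left(-8\right) \left(- \frac{1}{3}\right) = \frac{8}{3} \approx 2.6667$)
$\left(l{\left(6 \right)} - 6\right) h \left(\frac{75}{-106} + 3\right) = \left(6 - 6\right) \frac{8}{3} \left(\frac{75}{-106} + 3\right) = 0 \cdot \frac{8}{3} \left(75 \left(- \frac{1}{106}\right) + 3\right) = 0 \left(- \frac{75}{106} + 3\right) = 0 \cdot \frac{243}{106} = 0$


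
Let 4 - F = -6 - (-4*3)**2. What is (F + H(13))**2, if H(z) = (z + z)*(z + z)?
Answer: 688900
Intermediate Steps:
H(z) = 4*z**2 (H(z) = (2*z)*(2*z) = 4*z**2)
F = 154 (F = 4 - (-6 - (-4*3)**2) = 4 - (-6 - 1*(-12)**2) = 4 - (-6 - 1*144) = 4 - (-6 - 144) = 4 - 1*(-150) = 4 + 150 = 154)
(F + H(13))**2 = (154 + 4*13**2)**2 = (154 + 4*169)**2 = (154 + 676)**2 = 830**2 = 688900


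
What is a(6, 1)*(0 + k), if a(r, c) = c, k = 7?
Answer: 7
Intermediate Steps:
a(6, 1)*(0 + k) = 1*(0 + 7) = 1*7 = 7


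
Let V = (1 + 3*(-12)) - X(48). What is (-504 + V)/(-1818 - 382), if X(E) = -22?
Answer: 47/200 ≈ 0.23500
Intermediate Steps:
V = -13 (V = (1 + 3*(-12)) - 1*(-22) = (1 - 36) + 22 = -35 + 22 = -13)
(-504 + V)/(-1818 - 382) = (-504 - 13)/(-1818 - 382) = -517/(-2200) = -517*(-1/2200) = 47/200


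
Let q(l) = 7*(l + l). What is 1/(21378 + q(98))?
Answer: 1/22750 ≈ 4.3956e-5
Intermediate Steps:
q(l) = 14*l (q(l) = 7*(2*l) = 14*l)
1/(21378 + q(98)) = 1/(21378 + 14*98) = 1/(21378 + 1372) = 1/22750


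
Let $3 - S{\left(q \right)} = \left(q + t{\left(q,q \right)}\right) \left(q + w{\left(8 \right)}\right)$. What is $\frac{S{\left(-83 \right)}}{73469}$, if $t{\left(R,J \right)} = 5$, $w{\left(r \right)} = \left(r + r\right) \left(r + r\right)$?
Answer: $\frac{1227}{6679} \approx 0.18371$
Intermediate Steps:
$w{\left(r \right)} = 4 r^{2}$ ($w{\left(r \right)} = 2 r 2 r = 4 r^{2}$)
$S{\left(q \right)} = 3 - \left(5 + q\right) \left(256 + q\right)$ ($S{\left(q \right)} = 3 - \left(q + 5\right) \left(q + 4 \cdot 8^{2}\right) = 3 - \left(5 + q\right) \left(q + 4 \cdot 64\right) = 3 - \left(5 + q\right) \left(q + 256\right) = 3 - \left(5 + q\right) \left(256 + q\right)$)
$\frac{S{\left(-83 \right)}}{73469} = \frac{-1277 - \left(-83\right)^{2} - -21663}{73469} = \left(-1277 - 6889 + 21663\right) \frac{1}{73469} = 13497 \cdot \frac{1}{73469} = \frac{1227}{6679}$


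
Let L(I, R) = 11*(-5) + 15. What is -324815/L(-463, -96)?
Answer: 64963/8 ≈ 8120.4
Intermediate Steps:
L(I, R) = -40 (L(I, R) = -55 + 15 = -40)
-324815/L(-463, -96) = -324815/(-40) = -324815*(-1/40) = 64963/8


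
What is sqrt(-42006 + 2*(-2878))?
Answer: I*sqrt(47762) ≈ 218.55*I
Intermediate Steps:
sqrt(-42006 + 2*(-2878)) = sqrt(-42006 - 5756) = sqrt(-47762) = I*sqrt(47762)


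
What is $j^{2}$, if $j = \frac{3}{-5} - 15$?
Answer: $\frac{6084}{25} \approx 243.36$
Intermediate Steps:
$j = - \frac{78}{5}$ ($j = 3 \left(- \frac{1}{5}\right) - 15 = - \frac{3}{5} - 15 = - \frac{78}{5} \approx -15.6$)
$j^{2} = \left(- \frac{78}{5}\right)^{2} = \frac{6084}{25}$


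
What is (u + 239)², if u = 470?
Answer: 502681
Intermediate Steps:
(u + 239)² = (470 + 239)² = 709² = 502681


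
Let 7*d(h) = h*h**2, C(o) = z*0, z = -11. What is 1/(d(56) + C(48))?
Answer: 1/25088 ≈ 3.9860e-5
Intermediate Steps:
C(o) = 0 (C(o) = -11*0 = 0)
d(h) = h**3/7 (d(h) = (h*h**2)/7 = h**3/7)
1/(d(56) + C(48)) = 1/((1/7)*56**3 + 0) = 1/((1/7)*175616 + 0) = 1/(25088 + 0) = 1/25088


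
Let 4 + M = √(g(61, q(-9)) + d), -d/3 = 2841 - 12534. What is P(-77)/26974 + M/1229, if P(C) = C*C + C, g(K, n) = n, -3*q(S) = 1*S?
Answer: 3542106/16575523 + √29082/1229 ≈ 0.35245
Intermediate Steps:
q(S) = -S/3
d = 29079 (d = -3*(2841 - 12534) = -3*(-9693) = 29079)
M = -4 + √29082 (M = -4 + √(-⅓*(-9) + 29079) = -4 + √(3 + 29079) = -4 + √29082 ≈ 166.53)
P(C) = C + C² (P(C) = C² + C = C + C²)
P(-77)/26974 + M/1229 = -77*(1 - 77)/26974 + (-4 + √29082)/1229 = -77*(-76)*(1/26974) + (-4 + √29082)*(1/1229) = 5852*(1/26974) + (-4/1229 + √29082/1229) = 2926/13487 + (-4/1229 + √29082/1229) = 3542106/16575523 + √29082/1229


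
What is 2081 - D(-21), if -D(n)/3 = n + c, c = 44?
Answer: 2150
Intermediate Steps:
D(n) = -132 - 3*n (D(n) = -3*(n + 44) = -3*(44 + n) = -132 - 3*n)
2081 - D(-21) = 2081 - (-132 - 3*(-21)) = 2081 - (-132 + 63) = 2081 - 1*(-69) = 2081 + 69 = 2150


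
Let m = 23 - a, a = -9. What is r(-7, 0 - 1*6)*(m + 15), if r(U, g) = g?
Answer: -282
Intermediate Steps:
m = 32 (m = 23 - 1*(-9) = 23 + 9 = 32)
r(-7, 0 - 1*6)*(m + 15) = (0 - 1*6)*(32 + 15) = (0 - 6)*47 = -6*47 = -282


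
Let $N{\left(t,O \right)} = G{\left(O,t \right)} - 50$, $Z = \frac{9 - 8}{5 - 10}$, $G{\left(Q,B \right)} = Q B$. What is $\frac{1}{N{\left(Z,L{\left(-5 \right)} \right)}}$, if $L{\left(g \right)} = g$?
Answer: $- \frac{1}{49} \approx -0.020408$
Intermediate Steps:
$G{\left(Q,B \right)} = B Q$
$Z = - \frac{1}{5}$ ($Z = 1 \frac{1}{-5} = 1 \left(- \frac{1}{5}\right) = - \frac{1}{5} \approx -0.2$)
$N{\left(t,O \right)} = -50 + O t$ ($N{\left(t,O \right)} = t O - 50 = O t - 50 = -50 + O t$)
$\frac{1}{N{\left(Z,L{\left(-5 \right)} \right)}} = \frac{1}{-50 - -1} = \frac{1}{-50 + 1} = \frac{1}{-49} = - \frac{1}{49}$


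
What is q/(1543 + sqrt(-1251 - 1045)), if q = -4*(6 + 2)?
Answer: -49376/2383145 + 64*I*sqrt(574)/2383145 ≈ -0.020719 + 0.00064341*I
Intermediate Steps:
q = -32 (q = -4*8 = -32)
q/(1543 + sqrt(-1251 - 1045)) = -32/(1543 + sqrt(-1251 - 1045)) = -32/(1543 + sqrt(-2296)) = -32/(1543 + 2*I*sqrt(574))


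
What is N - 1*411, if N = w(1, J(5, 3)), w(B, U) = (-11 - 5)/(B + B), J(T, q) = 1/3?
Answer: -419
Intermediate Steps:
J(T, q) = 1/3
w(B, U) = -8/B (w(B, U) = -16*1/(2*B) = -8/B)
N = -8 (N = -8/1 = -8*1 = -8)
N - 1*411 = -8 - 1*411 = -8 - 411 = -419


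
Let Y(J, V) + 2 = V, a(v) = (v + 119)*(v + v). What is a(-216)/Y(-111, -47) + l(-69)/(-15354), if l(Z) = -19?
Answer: -643393085/752346 ≈ -855.18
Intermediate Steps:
a(v) = 2*v*(119 + v) (a(v) = (119 + v)*(2*v) = 2*v*(119 + v))
Y(J, V) = -2 + V
a(-216)/Y(-111, -47) + l(-69)/(-15354) = (2*(-216)*(119 - 216))/(-2 - 47) - 19/(-15354) = (2*(-216)*(-97))/(-49) - 19*(-1/15354) = 41904*(-1/49) + 19/15354 = -41904/49 + 19/15354 = -643393085/752346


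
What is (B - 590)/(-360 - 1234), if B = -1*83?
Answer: 673/1594 ≈ 0.42221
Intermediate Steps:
B = -83
(B - 590)/(-360 - 1234) = (-83 - 590)/(-360 - 1234) = -673/(-1594) = -1/1594*(-673) = 673/1594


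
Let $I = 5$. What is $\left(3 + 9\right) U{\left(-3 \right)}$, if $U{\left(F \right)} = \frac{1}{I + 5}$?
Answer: $\frac{6}{5} \approx 1.2$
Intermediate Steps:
$U{\left(F \right)} = \frac{1}{10}$ ($U{\left(F \right)} = \frac{1}{5 + 5} = \frac{1}{10}$)
$\left(3 + 9\right) U{\left(-3 \right)} = \left(3 + 9\right) \frac{1}{10} = 12 \cdot \frac{1}{10} = \frac{6}{5}$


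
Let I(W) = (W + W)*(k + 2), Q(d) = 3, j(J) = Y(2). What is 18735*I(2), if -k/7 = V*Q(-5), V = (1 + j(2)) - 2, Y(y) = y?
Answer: -1423860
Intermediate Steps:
j(J) = 2
V = 1 (V = (1 + 2) - 2 = 3 - 2 = 1)
k = -21 (k = -7*3 = -21)
I(W) = -38*W (I(W) = (W + W)*(-21 + 2) = (2*W)*(-19) = -38*W)
18735*I(2) = 18735*(-38*2) = 18735*(-76) = -1423860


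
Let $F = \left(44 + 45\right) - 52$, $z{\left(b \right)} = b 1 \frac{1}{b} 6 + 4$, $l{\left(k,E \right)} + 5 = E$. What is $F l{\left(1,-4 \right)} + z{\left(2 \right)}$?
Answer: $-323$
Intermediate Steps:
$l{\left(k,E \right)} = -5 + E$
$z{\left(b \right)} = 10$ ($z{\left(b \right)} = \frac{b}{b} 6 + 4 = 1 \cdot 6 + 4 = 6 + 4 = 10$)
$F = 37$ ($F = 89 - 52 = 37$)
$F l{\left(1,-4 \right)} + z{\left(2 \right)} = 37 \left(-5 - 4\right) + 10 = 37 \left(-9\right) + 10 = -333 + 10 = -323$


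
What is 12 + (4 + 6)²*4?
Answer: 412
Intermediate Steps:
12 + (4 + 6)²*4 = 12 + 10²*4 = 12 + 100*4 = 12 + 400 = 412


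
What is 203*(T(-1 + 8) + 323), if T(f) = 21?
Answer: 69832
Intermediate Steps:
203*(T(-1 + 8) + 323) = 203*(21 + 323) = 203*344 = 69832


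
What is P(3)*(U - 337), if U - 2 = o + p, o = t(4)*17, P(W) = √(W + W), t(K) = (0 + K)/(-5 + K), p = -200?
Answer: -603*√6 ≈ -1477.0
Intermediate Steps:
t(K) = K/(-5 + K)
P(W) = √2*√W (P(W) = √(2*W) = √2*√W)
o = -68 (o = (4/(-5 + 4))*17 = (4/(-1))*17 = (4*(-1))*17 = -4*17 = -68)
U = -266 (U = 2 + (-68 - 200) = 2 - 268 = -266)
P(3)*(U - 337) = (√2*√3)*(-266 - 337) = √6*(-603) = -603*√6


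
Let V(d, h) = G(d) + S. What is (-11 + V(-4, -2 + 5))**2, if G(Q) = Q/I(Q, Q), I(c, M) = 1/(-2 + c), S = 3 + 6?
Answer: 484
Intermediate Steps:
S = 9
G(Q) = Q*(-2 + Q) (G(Q) = Q/(1/(-2 + Q)) = Q*(-2 + Q))
V(d, h) = 9 + d*(-2 + d) (V(d, h) = d*(-2 + d) + 9 = 9 + d*(-2 + d))
(-11 + V(-4, -2 + 5))**2 = (-11 + (9 - 4*(-2 - 4)))**2 = (-11 + (9 - 4*(-6)))**2 = (-11 + (9 + 24))**2 = (-11 + 33)**2 = 22**2 = 484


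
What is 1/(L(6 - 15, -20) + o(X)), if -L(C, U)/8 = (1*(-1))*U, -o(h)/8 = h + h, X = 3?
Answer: -1/208 ≈ -0.0048077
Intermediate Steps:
o(h) = -16*h (o(h) = -8*(h + h) = -16*h)
L(C, U) = 8*U (L(C, U) = -8*1*(-1)*U = -(-8)*U = 8*U)
1/(L(6 - 15, -20) + o(X)) = 1/(8*(-20) - 16*3) = 1/(-160 - 48) = 1/(-208) = -1/208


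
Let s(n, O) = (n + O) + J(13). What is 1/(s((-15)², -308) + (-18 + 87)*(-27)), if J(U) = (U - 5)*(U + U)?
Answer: -1/1738 ≈ -0.00057537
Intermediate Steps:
J(U) = 2*U*(-5 + U) (J(U) = (-5 + U)*(2*U) = 2*U*(-5 + U))
s(n, O) = 208 + O + n (s(n, O) = (n + O) + 2*13*(-5 + 13) = (O + n) + 2*13*8 = (O + n) + 208 = 208 + O + n)
1/(s((-15)², -308) + (-18 + 87)*(-27)) = 1/((208 - 308 + (-15)²) + (-18 + 87)*(-27)) = 1/((208 - 308 + 225) + 69*(-27)) = 1/(125 - 1863) = 1/(-1738) = -1/1738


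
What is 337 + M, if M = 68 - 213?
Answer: 192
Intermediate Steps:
M = -145
337 + M = 337 - 145 = 192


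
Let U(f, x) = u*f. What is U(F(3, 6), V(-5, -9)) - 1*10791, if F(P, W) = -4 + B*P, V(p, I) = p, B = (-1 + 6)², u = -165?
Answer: -22506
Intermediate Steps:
B = 25 (B = 5² = 25)
F(P, W) = -4 + 25*P
U(f, x) = -165*f
U(F(3, 6), V(-5, -9)) - 1*10791 = -165*(-4 + 25*3) - 1*10791 = -165*(-4 + 75) - 10791 = -165*71 - 10791 = -11715 - 10791 = -22506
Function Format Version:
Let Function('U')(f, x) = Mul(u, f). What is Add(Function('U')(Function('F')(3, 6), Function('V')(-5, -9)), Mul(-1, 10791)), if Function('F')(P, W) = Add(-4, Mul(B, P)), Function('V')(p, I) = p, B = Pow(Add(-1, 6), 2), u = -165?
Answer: -22506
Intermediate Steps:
B = 25 (B = Pow(5, 2) = 25)
Function('F')(P, W) = Add(-4, Mul(25, P))
Function('U')(f, x) = Mul(-165, f)
Add(Function('U')(Function('F')(3, 6), Function('V')(-5, -9)), Mul(-1, 10791)) = Add(Mul(-165, Add(-4, Mul(25, 3))), Mul(-1, 10791)) = Add(Mul(-165, Add(-4, 75)), -10791) = Add(Mul(-165, 71), -10791) = Add(-11715, -10791) = -22506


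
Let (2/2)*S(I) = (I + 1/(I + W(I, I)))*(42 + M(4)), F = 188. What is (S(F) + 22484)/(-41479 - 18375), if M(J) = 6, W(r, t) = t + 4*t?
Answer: -740439/1406569 ≈ -0.52641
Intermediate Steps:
W(r, t) = 5*t
S(I) = 8/I + 48*I (S(I) = (I + 1/(I + 5*I))*(42 + 6) = (I + 1/(6*I))*48 = 8/I + 48*I)
(S(F) + 22484)/(-41479 - 18375) = ((8/188 + 48*188) + 22484)/(-41479 - 18375) = ((8*(1/188) + 9024) + 22484)/(-59854) = ((2/47 + 9024) + 22484)*(-1/59854) = (424130/47 + 22484)*(-1/59854) = (1480878/47)*(-1/59854) = -740439/1406569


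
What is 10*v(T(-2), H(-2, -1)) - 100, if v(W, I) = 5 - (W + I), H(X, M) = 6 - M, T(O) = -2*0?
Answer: -120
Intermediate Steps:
T(O) = 0
v(W, I) = 5 - I - W (v(W, I) = 5 - (I + W) = 5 + (-I - W) = 5 - I - W)
10*v(T(-2), H(-2, -1)) - 100 = 10*(5 - (6 - 1*(-1)) - 1*0) - 100 = 10*(5 - (6 + 1) + 0) - 100 = 10*(5 - 1*7 + 0) - 100 = 10*(5 - 7 + 0) - 100 = 10*(-2) - 100 = -20 - 100 = -120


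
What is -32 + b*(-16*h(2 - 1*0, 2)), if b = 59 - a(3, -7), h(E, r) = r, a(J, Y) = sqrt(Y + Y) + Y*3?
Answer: -2592 + 32*I*sqrt(14) ≈ -2592.0 + 119.73*I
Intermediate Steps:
a(J, Y) = 3*Y + sqrt(2)*sqrt(Y) (a(J, Y) = sqrt(2*Y) + 3*Y = sqrt(2)*sqrt(Y) + 3*Y = 3*Y + sqrt(2)*sqrt(Y))
b = 80 - I*sqrt(14) (b = 59 - (3*(-7) + sqrt(2)*sqrt(-7)) = 59 - (-21 + sqrt(2)*(I*sqrt(7))) = 59 - (-21 + I*sqrt(14)) = 59 + (21 - I*sqrt(14)) = 80 - I*sqrt(14) ≈ 80.0 - 3.7417*I)
-32 + b*(-16*h(2 - 1*0, 2)) = -32 + (80 - I*sqrt(14))*(-16*2) = -32 + (80 - I*sqrt(14))*(-32) = -32 + (-2560 + 32*I*sqrt(14)) = -2592 + 32*I*sqrt(14)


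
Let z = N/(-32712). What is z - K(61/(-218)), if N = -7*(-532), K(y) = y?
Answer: 73975/445701 ≈ 0.16597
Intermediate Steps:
N = 3724
z = -931/8178 (z = 3724/(-32712) = 3724*(-1/32712) = -931/8178 ≈ -0.11384)
z - K(61/(-218)) = -931/8178 - 61/(-218) = -931/8178 - 61*(-1)/218 = -931/8178 - 1*(-61/218) = -931/8178 + 61/218 = 73975/445701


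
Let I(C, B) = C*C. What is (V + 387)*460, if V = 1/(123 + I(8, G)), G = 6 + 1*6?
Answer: 33290200/187 ≈ 1.7802e+5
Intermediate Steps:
G = 12 (G = 6 + 6 = 12)
I(C, B) = C**2
V = 1/187 (V = 1/(123 + 8**2) = 1/(123 + 64) = 1/187 ≈ 0.0053476)
(V + 387)*460 = (1/187 + 387)*460 = (72370/187)*460 = 33290200/187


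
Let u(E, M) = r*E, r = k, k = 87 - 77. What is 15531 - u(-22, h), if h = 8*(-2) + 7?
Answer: 15751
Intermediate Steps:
k = 10
h = -9 (h = -16 + 7 = -9)
r = 10
u(E, M) = 10*E
15531 - u(-22, h) = 15531 - 10*(-22) = 15531 - 1*(-220) = 15531 + 220 = 15751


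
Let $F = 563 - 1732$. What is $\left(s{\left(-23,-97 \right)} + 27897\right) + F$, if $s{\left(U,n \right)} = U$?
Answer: $26705$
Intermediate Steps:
$F = -1169$
$\left(s{\left(-23,-97 \right)} + 27897\right) + F = \left(-23 + 27897\right) - 1169 = 27874 - 1169 = 26705$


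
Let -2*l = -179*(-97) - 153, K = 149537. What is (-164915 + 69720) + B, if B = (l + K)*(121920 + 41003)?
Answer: 22960969041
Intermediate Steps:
l = -8605 (l = -(-179*(-97) - 153)/2 = -(17363 - 153)/2 = -½*17210 = -8605)
B = 22961064236 (B = (-8605 + 149537)*(121920 + 41003) = 140932*162923 = 22961064236)
(-164915 + 69720) + B = (-164915 + 69720) + 22961064236 = -95195 + 22961064236 = 22960969041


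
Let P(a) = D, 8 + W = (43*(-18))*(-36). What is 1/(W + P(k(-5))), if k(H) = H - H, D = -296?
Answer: 1/27560 ≈ 3.6284e-5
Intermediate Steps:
k(H) = 0
W = 27856 (W = -8 + (43*(-18))*(-36) = -8 - 774*(-36) = -8 + 27864 = 27856)
P(a) = -296
1/(W + P(k(-5))) = 1/(27856 - 296) = 1/27560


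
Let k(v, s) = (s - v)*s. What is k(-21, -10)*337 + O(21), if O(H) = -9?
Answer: -37079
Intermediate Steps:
k(v, s) = s*(s - v)
k(-21, -10)*337 + O(21) = -10*(-10 - 1*(-21))*337 - 9 = -10*(-10 + 21)*337 - 9 = -10*11*337 - 9 = -110*337 - 9 = -37070 - 9 = -37079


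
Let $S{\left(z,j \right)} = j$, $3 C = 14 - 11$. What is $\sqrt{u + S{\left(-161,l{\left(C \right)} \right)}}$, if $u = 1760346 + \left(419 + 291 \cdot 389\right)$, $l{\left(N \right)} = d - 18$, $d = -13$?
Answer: $\sqrt{1873933} \approx 1368.9$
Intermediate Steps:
$C = 1$ ($C = \frac{14 - 11}{3} = \frac{1}{3} \cdot 3 = 1$)
$l{\left(N \right)} = -31$ ($l{\left(N \right)} = -13 - 18 = -31$)
$u = 1873964$ ($u = 1760346 + \left(419 + 113199\right) = 1760346 + 113618 = 1873964$)
$\sqrt{u + S{\left(-161,l{\left(C \right)} \right)}} = \sqrt{1873964 - 31} = \sqrt{1873933}$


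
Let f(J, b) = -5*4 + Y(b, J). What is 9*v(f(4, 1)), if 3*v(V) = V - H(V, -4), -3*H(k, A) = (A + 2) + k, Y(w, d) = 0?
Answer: -82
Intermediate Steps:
H(k, A) = -⅔ - A/3 - k/3 (H(k, A) = -((A + 2) + k)/3 = -((2 + A) + k)/3 = -(2 + A + k)/3 = -⅔ - A/3 - k/3)
f(J, b) = -20 (f(J, b) = -5*4 + 0 = -20 + 0 = -20)
v(V) = -2/9 + 4*V/9 (v(V) = (V - (-⅔ - ⅓*(-4) - V/3))/3 = (V - (-⅔ + 4/3 - V/3))/3 = (V - (⅔ - V/3))/3 = (V + (-⅔ + V/3))/3 = (-⅔ + 4*V/3)/3 = -2/9 + 4*V/9)
9*v(f(4, 1)) = 9*(-2/9 + (4/9)*(-20)) = 9*(-2/9 - 80/9) = 9*(-82/9) = -82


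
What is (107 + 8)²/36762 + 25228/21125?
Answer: 1206809861/776597250 ≈ 1.5540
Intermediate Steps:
(107 + 8)²/36762 + 25228/21125 = 115²*(1/36762) + 25228*(1/21125) = 13225*(1/36762) + 25228/21125 = 13225/36762 + 25228/21125 = 1206809861/776597250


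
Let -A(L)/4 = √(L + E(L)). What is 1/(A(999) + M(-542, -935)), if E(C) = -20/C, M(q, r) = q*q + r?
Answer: 292536171/85663058450063 + 12*√110775891/85663058450063 ≈ 3.4164e-6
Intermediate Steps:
M(q, r) = r + q² (M(q, r) = q² + r = r + q²)
A(L) = -4*√(L - 20/L)
1/(A(999) + M(-542, -935)) = 1/(-4*√(999 - 20/999) + (-935 + (-542)²)) = 1/(-4*√(999 - 20*1/999) + (-935 + 293764)) = 1/(-4*√(999 - 20/999) + 292829) = 1/(-4*√110775891/333 + 292829) = 1/(292829 - 4*√110775891/333)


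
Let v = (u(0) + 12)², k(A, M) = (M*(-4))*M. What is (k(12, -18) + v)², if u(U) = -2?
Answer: 1430416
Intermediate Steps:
k(A, M) = -4*M² (k(A, M) = (-4*M)*M = -4*M²)
v = 100 (v = (-2 + 12)² = 10² = 100)
(k(12, -18) + v)² = (-4*(-18)² + 100)² = (-4*324 + 100)² = (-1296 + 100)² = (-1196)² = 1430416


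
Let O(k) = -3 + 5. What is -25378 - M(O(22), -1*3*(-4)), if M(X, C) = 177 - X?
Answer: -25553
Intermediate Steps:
O(k) = 2
-25378 - M(O(22), -1*3*(-4)) = -25378 - (177 - 1*2) = -25378 - (177 - 2) = -25378 - 1*175 = -25378 - 175 = -25553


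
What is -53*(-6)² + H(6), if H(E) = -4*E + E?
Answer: -1926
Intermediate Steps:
H(E) = -3*E
-53*(-6)² + H(6) = -53*(-6)² - 3*6 = -53*36 - 18 = -1908 - 18 = -1926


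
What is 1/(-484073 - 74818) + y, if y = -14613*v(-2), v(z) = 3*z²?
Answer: -98004890197/558891 ≈ -1.7536e+5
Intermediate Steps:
y = -175356 (y = -43839*(-2)² = -43839*4 = -14613*12 = -175356)
1/(-484073 - 74818) + y = 1/(-484073 - 74818) - 175356 = 1/(-558891) - 175356 = -1/558891 - 175356 = -98004890197/558891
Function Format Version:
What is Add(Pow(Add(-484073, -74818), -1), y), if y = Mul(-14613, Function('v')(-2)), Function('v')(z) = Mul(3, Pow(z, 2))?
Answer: Rational(-98004890197, 558891) ≈ -1.7536e+5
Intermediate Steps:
y = -175356 (y = Mul(-14613, Mul(3, Pow(-2, 2))) = Mul(-14613, Mul(3, 4)) = Mul(-14613, 12) = -175356)
Add(Pow(Add(-484073, -74818), -1), y) = Add(Pow(Add(-484073, -74818), -1), -175356) = Add(Pow(-558891, -1), -175356) = Add(Rational(-1, 558891), -175356) = Rational(-98004890197, 558891)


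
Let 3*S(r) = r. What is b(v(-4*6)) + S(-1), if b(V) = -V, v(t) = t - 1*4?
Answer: 83/3 ≈ 27.667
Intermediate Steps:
S(r) = r/3
v(t) = -4 + t (v(t) = t - 4 = -4 + t)
b(v(-4*6)) + S(-1) = -(-4 - 4*6) + (⅓)*(-1) = -(-4 - 24) - ⅓ = -1*(-28) - ⅓ = 28 - ⅓ = 83/3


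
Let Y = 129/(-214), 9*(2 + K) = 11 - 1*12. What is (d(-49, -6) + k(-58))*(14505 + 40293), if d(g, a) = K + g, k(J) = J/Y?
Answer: 318851296/129 ≈ 2.4717e+6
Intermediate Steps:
K = -19/9 (K = -2 + (11 - 1*12)/9 = -2 + (11 - 12)/9 = -2 + (1/9)*(-1) = -2 - 1/9 = -19/9 ≈ -2.1111)
Y = -129/214 (Y = 129*(-1/214) = -129/214 ≈ -0.60280)
k(J) = -214*J/129 (k(J) = J/(-129/214) = J*(-214/129) = -214*J/129)
d(g, a) = -19/9 + g
(d(-49, -6) + k(-58))*(14505 + 40293) = ((-19/9 - 49) - 214/129*(-58))*(14505 + 40293) = (-460/9 + 12412/129)*54798 = (17456/387)*54798 = 318851296/129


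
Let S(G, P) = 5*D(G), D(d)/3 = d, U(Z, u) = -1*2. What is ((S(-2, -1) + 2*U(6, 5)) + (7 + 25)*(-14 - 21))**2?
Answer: 1331716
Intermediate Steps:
U(Z, u) = -2
D(d) = 3*d
S(G, P) = 15*G (S(G, P) = 5*(3*G) = 15*G)
((S(-2, -1) + 2*U(6, 5)) + (7 + 25)*(-14 - 21))**2 = ((15*(-2) + 2*(-2)) + (7 + 25)*(-14 - 21))**2 = ((-30 - 4) + 32*(-35))**2 = (-34 - 1120)**2 = (-1154)**2 = 1331716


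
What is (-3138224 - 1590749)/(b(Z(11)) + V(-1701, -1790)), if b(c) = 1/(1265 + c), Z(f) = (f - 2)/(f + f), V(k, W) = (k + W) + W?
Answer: 131649879347/147017737 ≈ 895.47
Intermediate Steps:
V(k, W) = k + 2*W (V(k, W) = (W + k) + W = k + 2*W)
Z(f) = (-2 + f)/(2*f) (Z(f) = (-2 + f)/((2*f)) = (-2 + f)*(1/(2*f)) = (-2 + f)/(2*f))
(-3138224 - 1590749)/(b(Z(11)) + V(-1701, -1790)) = (-3138224 - 1590749)/(1/(1265 + (½)*(-2 + 11)/11) + (-1701 + 2*(-1790))) = -4728973/(1/(1265 + (½)*(1/11)*9) + (-1701 - 3580)) = -4728973/(1/(1265 + 9/22) - 5281) = -4728973/(1/(27839/22) - 5281) = -4728973/(22/27839 - 5281) = -4728973/(-147017737/27839) = -4728973*(-27839/147017737) = 131649879347/147017737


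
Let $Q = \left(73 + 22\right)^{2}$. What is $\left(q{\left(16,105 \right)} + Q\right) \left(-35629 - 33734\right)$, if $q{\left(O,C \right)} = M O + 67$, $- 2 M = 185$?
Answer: $-527991156$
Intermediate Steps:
$M = - \frac{185}{2}$ ($M = \left(- \frac{1}{2}\right) 185 = - \frac{185}{2} \approx -92.5$)
$Q = 9025$ ($Q = 95^{2} = 9025$)
$q{\left(O,C \right)} = 67 - \frac{185 O}{2}$ ($q{\left(O,C \right)} = - \frac{185 O}{2} + 67 = 67 - \frac{185 O}{2}$)
$\left(q{\left(16,105 \right)} + Q\right) \left(-35629 - 33734\right) = \left(\left(67 - 1480\right) + 9025\right) \left(-35629 - 33734\right) = \left(\left(67 - 1480\right) + 9025\right) \left(-69363\right) = \left(-1413 + 9025\right) \left(-69363\right) = 7612 \left(-69363\right) = -527991156$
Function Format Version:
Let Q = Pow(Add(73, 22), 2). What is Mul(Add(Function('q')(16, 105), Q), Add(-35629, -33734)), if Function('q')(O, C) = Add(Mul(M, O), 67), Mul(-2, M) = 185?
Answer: -527991156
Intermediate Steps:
M = Rational(-185, 2) (M = Mul(Rational(-1, 2), 185) = Rational(-185, 2) ≈ -92.500)
Q = 9025 (Q = Pow(95, 2) = 9025)
Function('q')(O, C) = Add(67, Mul(Rational(-185, 2), O)) (Function('q')(O, C) = Add(Mul(Rational(-185, 2), O), 67) = Add(67, Mul(Rational(-185, 2), O)))
Mul(Add(Function('q')(16, 105), Q), Add(-35629, -33734)) = Mul(Add(Add(67, Mul(Rational(-185, 2), 16)), 9025), Add(-35629, -33734)) = Mul(Add(Add(67, -1480), 9025), -69363) = Mul(Add(-1413, 9025), -69363) = Mul(7612, -69363) = -527991156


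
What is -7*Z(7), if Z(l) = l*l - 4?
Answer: -315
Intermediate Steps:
Z(l) = -4 + l**2 (Z(l) = l**2 - 4 = -4 + l**2)
-7*Z(7) = -7*(-4 + 7**2) = -7*(-4 + 49) = -7*45 = -315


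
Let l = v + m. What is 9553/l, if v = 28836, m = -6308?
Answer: 9553/22528 ≈ 0.42405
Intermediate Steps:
l = 22528 (l = 28836 - 6308 = 22528)
9553/l = 9553/22528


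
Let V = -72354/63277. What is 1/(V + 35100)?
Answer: 63277/2220950346 ≈ 2.8491e-5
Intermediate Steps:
V = -72354/63277 (V = -72354*1/63277 = -72354/63277 ≈ -1.1434)
1/(V + 35100) = 1/(-72354/63277 + 35100) = 1/(2220950346/63277) = 63277/2220950346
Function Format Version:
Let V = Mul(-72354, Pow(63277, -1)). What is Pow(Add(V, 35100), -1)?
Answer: Rational(63277, 2220950346) ≈ 2.8491e-5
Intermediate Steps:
V = Rational(-72354, 63277) (V = Mul(-72354, Rational(1, 63277)) = Rational(-72354, 63277) ≈ -1.1434)
Pow(Add(V, 35100), -1) = Pow(Add(Rational(-72354, 63277), 35100), -1) = Pow(Rational(2220950346, 63277), -1) = Rational(63277, 2220950346)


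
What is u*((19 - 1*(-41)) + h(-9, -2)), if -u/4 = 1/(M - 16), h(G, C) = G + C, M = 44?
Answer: -7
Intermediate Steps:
h(G, C) = C + G
u = -⅐ (u = -4/(44 - 16) = -4/28 = -4*1/28 = -⅐ ≈ -0.14286)
u*((19 - 1*(-41)) + h(-9, -2)) = -((19 - 1*(-41)) + (-2 - 9))/7 = -((19 + 41) - 11)/7 = -(60 - 11)/7 = -⅐*49 = -7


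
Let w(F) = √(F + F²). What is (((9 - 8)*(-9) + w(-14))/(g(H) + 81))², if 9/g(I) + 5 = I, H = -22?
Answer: 2367/58564 - 81*√182/29282 ≈ 0.0030992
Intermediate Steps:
g(I) = 9/(-5 + I)
(((9 - 8)*(-9) + w(-14))/(g(H) + 81))² = (((9 - 8)*(-9) + √(-14*(1 - 14)))/(9/(-5 - 22) + 81))² = ((1*(-9) + √(-14*(-13)))/(9/(-27) + 81))² = ((-9 + √182)/(9*(-1/27) + 81))² = ((-9 + √182)/(-⅓ + 81))² = ((-9 + √182)/(242/3))² = ((-9 + √182)*(3/242))² = (-27/242 + 3*√182/242)²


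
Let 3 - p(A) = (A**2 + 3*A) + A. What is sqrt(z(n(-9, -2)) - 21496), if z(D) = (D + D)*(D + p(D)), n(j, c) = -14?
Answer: 2*I*sqrt(4317) ≈ 131.41*I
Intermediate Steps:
p(A) = 3 - A**2 - 4*A (p(A) = 3 - ((A**2 + 3*A) + A) = 3 - (A**2 + 4*A) = 3 + (-A**2 - 4*A) = 3 - A**2 - 4*A)
z(D) = 2*D*(3 - D**2 - 3*D) (z(D) = (D + D)*(D + (3 - D**2 - 4*D)) = (2*D)*(3 - D**2 - 3*D) = 2*D*(3 - D**2 - 3*D))
sqrt(z(n(-9, -2)) - 21496) = sqrt(2*(-14)*(3 - 1*(-14)**2 - 3*(-14)) - 21496) = sqrt(2*(-14)*(3 - 1*196 + 42) - 21496) = sqrt(2*(-14)*(3 - 196 + 42) - 21496) = sqrt(2*(-14)*(-151) - 21496) = sqrt(4228 - 21496) = sqrt(-17268) = 2*I*sqrt(4317)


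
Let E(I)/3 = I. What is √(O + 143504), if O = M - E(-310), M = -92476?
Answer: √51958 ≈ 227.94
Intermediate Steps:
E(I) = 3*I
O = -91546 (O = -92476 - 3*(-310) = -92476 - 1*(-930) = -92476 + 930 = -91546)
√(O + 143504) = √(-91546 + 143504) = √51958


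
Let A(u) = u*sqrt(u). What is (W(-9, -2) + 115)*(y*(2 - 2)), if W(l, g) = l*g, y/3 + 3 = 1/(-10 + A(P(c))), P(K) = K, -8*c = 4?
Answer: 0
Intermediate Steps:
c = -1/2 (c = -1/8*4 = -1/2 ≈ -0.50000)
A(u) = u**(3/2)
y = -9 + 3/(-10 - I*sqrt(2)/4) (y = -9 + 3/(-10 + (-1/2)**(3/2)) = -9 + 3/(-10 - I*sqrt(2)/4) ≈ -9.2996 + 0.010593*I)
W(l, g) = g*l
(W(-9, -2) + 115)*(y*(2 - 2)) = (-2*(-9) + 115)*((3*(-3*sqrt(2) + 124*I)/(sqrt(2) - 40*I))*(2 - 2)) = (18 + 115)*((3*(-3*sqrt(2) + 124*I)/(sqrt(2) - 40*I))*0) = 133*0 = 0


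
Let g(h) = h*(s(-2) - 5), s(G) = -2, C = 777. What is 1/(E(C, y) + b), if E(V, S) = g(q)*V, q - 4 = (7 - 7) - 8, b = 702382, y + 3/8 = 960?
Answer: 1/724138 ≈ 1.3810e-6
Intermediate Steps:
y = 7677/8 (y = -3/8 + 960 = 7677/8 ≈ 959.63)
q = -4 (q = 4 + ((7 - 7) - 8) = 4 + (0 - 8) = 4 - 8 = -4)
g(h) = -7*h (g(h) = h*(-2 - 5) = h*(-7) = -7*h)
E(V, S) = 28*V (E(V, S) = (-7*(-4))*V = 28*V)
1/(E(C, y) + b) = 1/(28*777 + 702382) = 1/(21756 + 702382) = 1/724138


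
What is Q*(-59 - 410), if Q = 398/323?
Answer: -186662/323 ≈ -577.90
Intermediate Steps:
Q = 398/323 (Q = 398*(1/323) = 398/323 ≈ 1.2322)
Q*(-59 - 410) = 398*(-59 - 410)/323 = (398/323)*(-469) = -186662/323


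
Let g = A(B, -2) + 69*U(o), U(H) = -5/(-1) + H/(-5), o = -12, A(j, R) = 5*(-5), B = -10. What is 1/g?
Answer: 5/2428 ≈ 0.0020593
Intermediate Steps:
A(j, R) = -25
U(H) = 5 - H/5 (U(H) = -5*(-1) + H*(-⅕) = 5 - H/5)
g = 2428/5 (g = -25 + 69*(5 - ⅕*(-12)) = -25 + 69*(5 + 12/5) = -25 + 69*(37/5) = -25 + 2553/5 = 2428/5 ≈ 485.60)
1/g = 1/(2428/5) = 5/2428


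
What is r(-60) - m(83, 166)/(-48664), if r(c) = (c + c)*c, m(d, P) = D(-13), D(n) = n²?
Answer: 350380969/48664 ≈ 7200.0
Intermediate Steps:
m(d, P) = 169 (m(d, P) = (-13)² = 169)
r(c) = 2*c² (r(c) = (2*c)*c = 2*c²)
r(-60) - m(83, 166)/(-48664) = 2*(-60)² - 169/(-48664) = 2*3600 - 169*(-1)/48664 = 7200 - 1*(-169/48664) = 7200 + 169/48664 = 350380969/48664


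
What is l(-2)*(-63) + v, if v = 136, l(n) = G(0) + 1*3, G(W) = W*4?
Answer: -53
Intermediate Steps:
G(W) = 4*W
l(n) = 3 (l(n) = 4*0 + 1*3 = 0 + 3 = 3)
l(-2)*(-63) + v = 3*(-63) + 136 = -189 + 136 = -53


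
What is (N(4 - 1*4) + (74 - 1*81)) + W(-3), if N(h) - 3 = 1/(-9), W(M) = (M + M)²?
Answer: 287/9 ≈ 31.889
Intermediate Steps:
W(M) = 4*M² (W(M) = (2*M)² = 4*M²)
N(h) = 26/9 (N(h) = 3 + 1/(-9) = 3 - ⅑ = 26/9)
(N(4 - 1*4) + (74 - 1*81)) + W(-3) = (26/9 + (74 - 1*81)) + 4*(-3)² = (26/9 + (74 - 81)) + 4*9 = (26/9 - 7) + 36 = -37/9 + 36 = 287/9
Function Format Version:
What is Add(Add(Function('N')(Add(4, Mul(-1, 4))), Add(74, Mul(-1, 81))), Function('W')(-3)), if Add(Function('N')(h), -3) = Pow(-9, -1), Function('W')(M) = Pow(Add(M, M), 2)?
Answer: Rational(287, 9) ≈ 31.889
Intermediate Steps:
Function('W')(M) = Mul(4, Pow(M, 2)) (Function('W')(M) = Pow(Mul(2, M), 2) = Mul(4, Pow(M, 2)))
Function('N')(h) = Rational(26, 9) (Function('N')(h) = Add(3, Pow(-9, -1)) = Add(3, Rational(-1, 9)) = Rational(26, 9))
Add(Add(Function('N')(Add(4, Mul(-1, 4))), Add(74, Mul(-1, 81))), Function('W')(-3)) = Add(Add(Rational(26, 9), Add(74, Mul(-1, 81))), Mul(4, Pow(-3, 2))) = Add(Add(Rational(26, 9), Add(74, -81)), Mul(4, 9)) = Add(Add(Rational(26, 9), -7), 36) = Add(Rational(-37, 9), 36) = Rational(287, 9)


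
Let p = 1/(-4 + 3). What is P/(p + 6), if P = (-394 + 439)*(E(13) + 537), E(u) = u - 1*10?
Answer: 4860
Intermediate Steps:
E(u) = -10 + u (E(u) = u - 10 = -10 + u)
p = -1 (p = 1/(-1) = -1)
P = 24300 (P = (-394 + 439)*((-10 + 13) + 537) = 45*(3 + 537) = 45*540 = 24300)
P/(p + 6) = 24300/(-1 + 6) = 24300/5 = (⅕)*24300 = 4860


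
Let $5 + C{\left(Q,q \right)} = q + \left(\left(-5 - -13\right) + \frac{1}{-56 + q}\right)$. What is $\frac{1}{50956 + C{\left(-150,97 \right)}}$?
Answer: $\frac{41}{2093297} \approx 1.9586 \cdot 10^{-5}$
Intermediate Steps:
$C{\left(Q,q \right)} = 3 + q + \frac{1}{-56 + q}$ ($C{\left(Q,q \right)} = -5 + \left(q + \left(\left(-5 - -13\right) + \frac{1}{-56 + q}\right)\right) = -5 + \left(q + \left(\left(-5 + 13\right) + \frac{1}{-56 + q}\right)\right) = -5 + \left(q + \left(8 + \frac{1}{-56 + q}\right)\right) = -5 + \left(8 + q + \frac{1}{-56 + q}\right) = 3 + q + \frac{1}{-56 + q}$)
$\frac{1}{50956 + C{\left(-150,97 \right)}} = \frac{1}{50956 + \frac{-167 + 97^{2} - 5141}{-56 + 97}} = \frac{1}{50956 + \frac{-167 + 9409 - 5141}{41}} = \frac{1}{50956 + \frac{1}{41} \cdot 4101} = \frac{1}{50956 + \frac{4101}{41}} = \frac{1}{\frac{2093297}{41}} = \frac{41}{2093297}$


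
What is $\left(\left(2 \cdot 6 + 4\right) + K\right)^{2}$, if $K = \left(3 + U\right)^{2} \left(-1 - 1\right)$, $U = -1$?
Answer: $64$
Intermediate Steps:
$K = -8$ ($K = \left(3 - 1\right)^{2} \left(-1 - 1\right) = 2^{2} \left(-1 - 1\right) = 4 \left(-2\right) = -8$)
$\left(\left(2 \cdot 6 + 4\right) + K\right)^{2} = \left(\left(2 \cdot 6 + 4\right) - 8\right)^{2} = \left(\left(12 + 4\right) - 8\right)^{2} = \left(16 - 8\right)^{2} = 8^{2} = 64$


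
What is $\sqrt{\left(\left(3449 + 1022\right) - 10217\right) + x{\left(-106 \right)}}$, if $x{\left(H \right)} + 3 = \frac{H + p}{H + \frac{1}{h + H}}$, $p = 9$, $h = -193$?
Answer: $\frac{4 i \sqrt{360898191915}}{31695} \approx 75.816 i$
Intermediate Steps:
$x{\left(H \right)} = -3 + \frac{9 + H}{H + \frac{1}{-193 + H}}$ ($x{\left(H \right)} = -3 + \frac{H + 9}{H + \frac{1}{-193 + H}} = -3 + \frac{9 + H}{H + \frac{1}{-193 + H}}$)
$\sqrt{\left(\left(3449 + 1022\right) - 10217\right) + x{\left(-106 \right)}} = \sqrt{\left(\left(3449 + 1022\right) - 10217\right) + \frac{-1740 - 2 \left(-106\right)^{2} + 395 \left(-106\right)}{1 + \left(-106\right)^{2} - -20458}} = \sqrt{\left(4471 - 10217\right) + \frac{-1740 - 22472 - 41870}{1 + 11236 + 20458}} = \sqrt{-5746 + \frac{-1740 - 22472 - 41870}{31695}} = \sqrt{-5746 + \frac{1}{31695} \left(-66082\right)} = \sqrt{-5746 - \frac{66082}{31695}} = \sqrt{- \frac{182185552}{31695}} = \frac{4 i \sqrt{360898191915}}{31695}$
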